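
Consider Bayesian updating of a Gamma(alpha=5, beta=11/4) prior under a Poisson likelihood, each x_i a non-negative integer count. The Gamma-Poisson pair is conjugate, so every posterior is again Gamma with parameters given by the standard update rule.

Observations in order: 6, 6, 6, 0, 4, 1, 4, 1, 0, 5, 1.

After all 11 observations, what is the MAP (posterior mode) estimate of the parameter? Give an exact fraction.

152/55

obs 1: x=6 → posterior Gamma(11, 15/4)
obs 2: x=6 → posterior Gamma(17, 19/4)
obs 3: x=6 → posterior Gamma(23, 23/4)
obs 4: x=0 → posterior Gamma(23, 27/4)
obs 5: x=4 → posterior Gamma(27, 31/4)
obs 6: x=1 → posterior Gamma(28, 35/4)
obs 7: x=4 → posterior Gamma(32, 39/4)
obs 8: x=1 → posterior Gamma(33, 43/4)
obs 9: x=0 → posterior Gamma(33, 47/4)
obs 10: x=5 → posterior Gamma(38, 51/4)
obs 11: x=1 → posterior Gamma(39, 55/4)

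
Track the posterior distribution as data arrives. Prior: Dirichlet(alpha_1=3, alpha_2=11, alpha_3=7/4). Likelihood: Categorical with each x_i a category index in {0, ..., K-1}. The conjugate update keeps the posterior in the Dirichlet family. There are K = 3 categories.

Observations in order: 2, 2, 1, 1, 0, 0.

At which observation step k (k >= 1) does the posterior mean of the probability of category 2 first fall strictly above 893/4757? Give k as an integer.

obs 1: x=2 → posterior Dirichlet(3, 11, 11/4)
obs 2: x=2 → posterior Dirichlet(3, 11, 15/4)
obs 3: x=1 → posterior Dirichlet(3, 12, 15/4)
obs 4: x=1 → posterior Dirichlet(3, 13, 15/4)
obs 5: x=0 → posterior Dirichlet(4, 13, 15/4)
obs 6: x=0 → posterior Dirichlet(5, 13, 15/4)

k = 2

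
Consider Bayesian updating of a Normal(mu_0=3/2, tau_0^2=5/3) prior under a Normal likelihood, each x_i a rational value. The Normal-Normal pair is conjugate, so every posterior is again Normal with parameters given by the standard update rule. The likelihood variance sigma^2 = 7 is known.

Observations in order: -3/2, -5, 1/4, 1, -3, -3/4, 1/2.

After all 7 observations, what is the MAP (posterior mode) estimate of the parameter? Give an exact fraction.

-11/56

obs 1: x=-3/2 → posterior Normal(12/13, 35/26)
obs 2: x=-5 → posterior Normal(-1/31, 35/31)
obs 3: x=1/4 → posterior Normal(1/144, 35/36)
obs 4: x=1 → posterior Normal(21/164, 35/41)
obs 5: x=-3 → posterior Normal(-39/184, 35/46)
obs 6: x=-3/4 → posterior Normal(-9/34, 35/51)
obs 7: x=1/2 → posterior Normal(-11/56, 5/8)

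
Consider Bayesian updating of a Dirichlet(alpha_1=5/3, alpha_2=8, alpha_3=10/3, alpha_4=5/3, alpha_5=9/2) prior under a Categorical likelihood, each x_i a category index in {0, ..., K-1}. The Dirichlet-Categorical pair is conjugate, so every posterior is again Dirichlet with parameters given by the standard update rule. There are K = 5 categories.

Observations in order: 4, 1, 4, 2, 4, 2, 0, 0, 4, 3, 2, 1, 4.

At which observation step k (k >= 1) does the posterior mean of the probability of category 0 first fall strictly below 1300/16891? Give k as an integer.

k = 3

obs 1: x=4 → posterior Dirichlet(5/3, 8, 10/3, 5/3, 11/2)
obs 2: x=1 → posterior Dirichlet(5/3, 9, 10/3, 5/3, 11/2)
obs 3: x=4 → posterior Dirichlet(5/3, 9, 10/3, 5/3, 13/2)
obs 4: x=2 → posterior Dirichlet(5/3, 9, 13/3, 5/3, 13/2)
obs 5: x=4 → posterior Dirichlet(5/3, 9, 13/3, 5/3, 15/2)
obs 6: x=2 → posterior Dirichlet(5/3, 9, 16/3, 5/3, 15/2)
obs 7: x=0 → posterior Dirichlet(8/3, 9, 16/3, 5/3, 15/2)
obs 8: x=0 → posterior Dirichlet(11/3, 9, 16/3, 5/3, 15/2)
obs 9: x=4 → posterior Dirichlet(11/3, 9, 16/3, 5/3, 17/2)
obs 10: x=3 → posterior Dirichlet(11/3, 9, 16/3, 8/3, 17/2)
obs 11: x=2 → posterior Dirichlet(11/3, 9, 19/3, 8/3, 17/2)
obs 12: x=1 → posterior Dirichlet(11/3, 10, 19/3, 8/3, 17/2)
obs 13: x=4 → posterior Dirichlet(11/3, 10, 19/3, 8/3, 19/2)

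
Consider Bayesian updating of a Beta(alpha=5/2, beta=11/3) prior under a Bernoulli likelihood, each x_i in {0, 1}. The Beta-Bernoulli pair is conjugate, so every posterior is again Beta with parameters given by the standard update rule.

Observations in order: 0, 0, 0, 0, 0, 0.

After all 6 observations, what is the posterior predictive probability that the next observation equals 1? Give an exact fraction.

15/73

obs 1: x=0 → posterior Beta(5/2, 14/3)
obs 2: x=0 → posterior Beta(5/2, 17/3)
obs 3: x=0 → posterior Beta(5/2, 20/3)
obs 4: x=0 → posterior Beta(5/2, 23/3)
obs 5: x=0 → posterior Beta(5/2, 26/3)
obs 6: x=0 → posterior Beta(5/2, 29/3)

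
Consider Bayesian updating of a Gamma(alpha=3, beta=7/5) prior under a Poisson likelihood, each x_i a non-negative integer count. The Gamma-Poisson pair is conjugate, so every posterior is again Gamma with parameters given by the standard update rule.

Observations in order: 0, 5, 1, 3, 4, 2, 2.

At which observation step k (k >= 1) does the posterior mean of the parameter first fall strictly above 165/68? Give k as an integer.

obs 1: x=0 → posterior Gamma(3, 12/5)
obs 2: x=5 → posterior Gamma(8, 17/5)
obs 3: x=1 → posterior Gamma(9, 22/5)
obs 4: x=3 → posterior Gamma(12, 27/5)
obs 5: x=4 → posterior Gamma(16, 32/5)
obs 6: x=2 → posterior Gamma(18, 37/5)
obs 7: x=2 → posterior Gamma(20, 42/5)

k = 5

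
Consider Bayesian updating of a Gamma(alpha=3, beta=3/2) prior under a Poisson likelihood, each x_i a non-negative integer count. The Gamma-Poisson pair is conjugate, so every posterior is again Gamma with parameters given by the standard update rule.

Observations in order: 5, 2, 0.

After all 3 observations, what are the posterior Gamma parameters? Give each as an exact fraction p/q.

alpha=10, beta=9/2

obs 1: x=5 → posterior Gamma(8, 5/2)
obs 2: x=2 → posterior Gamma(10, 7/2)
obs 3: x=0 → posterior Gamma(10, 9/2)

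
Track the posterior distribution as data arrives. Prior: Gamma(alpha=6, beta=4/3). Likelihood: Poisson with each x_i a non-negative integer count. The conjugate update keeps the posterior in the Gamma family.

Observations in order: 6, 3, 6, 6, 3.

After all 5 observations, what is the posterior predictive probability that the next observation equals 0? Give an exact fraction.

obs 1: x=6 → posterior Gamma(12, 7/3)
obs 2: x=3 → posterior Gamma(15, 10/3)
obs 3: x=6 → posterior Gamma(21, 13/3)
obs 4: x=6 → posterior Gamma(27, 16/3)
obs 5: x=3 → posterior Gamma(30, 19/3)

230466617897195215045509519405933293401/18736153019903829443036278993864332673024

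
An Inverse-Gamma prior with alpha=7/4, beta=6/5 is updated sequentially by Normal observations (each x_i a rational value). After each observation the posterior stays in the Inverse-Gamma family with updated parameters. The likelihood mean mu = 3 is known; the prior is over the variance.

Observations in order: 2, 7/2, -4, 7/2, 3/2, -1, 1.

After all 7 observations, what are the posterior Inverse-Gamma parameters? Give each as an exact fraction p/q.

alpha=21/4, beta=1503/40

obs 1: x=2 → posterior Inverse-Gamma(9/4, 17/10)
obs 2: x=7/2 → posterior Inverse-Gamma(11/4, 73/40)
obs 3: x=-4 → posterior Inverse-Gamma(13/4, 1053/40)
obs 4: x=7/2 → posterior Inverse-Gamma(15/4, 529/20)
obs 5: x=3/2 → posterior Inverse-Gamma(17/4, 1103/40)
obs 6: x=-1 → posterior Inverse-Gamma(19/4, 1423/40)
obs 7: x=1 → posterior Inverse-Gamma(21/4, 1503/40)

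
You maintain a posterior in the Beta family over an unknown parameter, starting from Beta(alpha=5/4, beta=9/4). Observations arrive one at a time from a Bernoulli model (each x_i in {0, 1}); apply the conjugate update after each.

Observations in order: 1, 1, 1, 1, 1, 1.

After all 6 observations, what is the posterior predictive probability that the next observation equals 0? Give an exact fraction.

9/38

obs 1: x=1 → posterior Beta(9/4, 9/4)
obs 2: x=1 → posterior Beta(13/4, 9/4)
obs 3: x=1 → posterior Beta(17/4, 9/4)
obs 4: x=1 → posterior Beta(21/4, 9/4)
obs 5: x=1 → posterior Beta(25/4, 9/4)
obs 6: x=1 → posterior Beta(29/4, 9/4)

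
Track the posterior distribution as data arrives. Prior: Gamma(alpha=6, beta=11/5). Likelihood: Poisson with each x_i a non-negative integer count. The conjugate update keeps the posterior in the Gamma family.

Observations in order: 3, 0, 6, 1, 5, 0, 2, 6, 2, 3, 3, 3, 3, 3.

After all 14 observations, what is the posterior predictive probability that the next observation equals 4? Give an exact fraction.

obs 1: x=3 → posterior Gamma(9, 16/5)
obs 2: x=0 → posterior Gamma(9, 21/5)
obs 3: x=6 → posterior Gamma(15, 26/5)
obs 4: x=1 → posterior Gamma(16, 31/5)
obs 5: x=5 → posterior Gamma(21, 36/5)
obs 6: x=0 → posterior Gamma(21, 41/5)
obs 7: x=2 → posterior Gamma(23, 46/5)
obs 8: x=6 → posterior Gamma(29, 51/5)
obs 9: x=2 → posterior Gamma(31, 56/5)
obs 10: x=3 → posterior Gamma(34, 61/5)
obs 11: x=3 → posterior Gamma(37, 66/5)
obs 12: x=3 → posterior Gamma(40, 71/5)
obs 13: x=3 → posterior Gamma(43, 76/5)
obs 14: x=3 → posterior Gamma(46, 81/5)

204273796149975782375879277873935088074386472340100728248227971132197127026107797662299921805625/1326974480412519175627607377599414339309362351996155334124557856478882903357929702003472643129344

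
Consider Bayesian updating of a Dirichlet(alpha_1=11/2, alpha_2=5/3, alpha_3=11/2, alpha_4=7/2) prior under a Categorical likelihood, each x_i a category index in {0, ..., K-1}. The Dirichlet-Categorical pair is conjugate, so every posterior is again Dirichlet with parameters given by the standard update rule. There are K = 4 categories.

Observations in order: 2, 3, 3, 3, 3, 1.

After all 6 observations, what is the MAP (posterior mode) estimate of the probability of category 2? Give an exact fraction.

obs 1: x=2 → posterior Dirichlet(11/2, 5/3, 13/2, 7/2)
obs 2: x=3 → posterior Dirichlet(11/2, 5/3, 13/2, 9/2)
obs 3: x=3 → posterior Dirichlet(11/2, 5/3, 13/2, 11/2)
obs 4: x=3 → posterior Dirichlet(11/2, 5/3, 13/2, 13/2)
obs 5: x=3 → posterior Dirichlet(11/2, 5/3, 13/2, 15/2)
obs 6: x=1 → posterior Dirichlet(11/2, 8/3, 13/2, 15/2)

33/109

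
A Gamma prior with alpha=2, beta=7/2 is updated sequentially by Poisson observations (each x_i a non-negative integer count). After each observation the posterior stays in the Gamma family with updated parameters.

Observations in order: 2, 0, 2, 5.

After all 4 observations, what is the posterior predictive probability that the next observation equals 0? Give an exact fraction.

8649755859375/34271896307633

obs 1: x=2 → posterior Gamma(4, 9/2)
obs 2: x=0 → posterior Gamma(4, 11/2)
obs 3: x=2 → posterior Gamma(6, 13/2)
obs 4: x=5 → posterior Gamma(11, 15/2)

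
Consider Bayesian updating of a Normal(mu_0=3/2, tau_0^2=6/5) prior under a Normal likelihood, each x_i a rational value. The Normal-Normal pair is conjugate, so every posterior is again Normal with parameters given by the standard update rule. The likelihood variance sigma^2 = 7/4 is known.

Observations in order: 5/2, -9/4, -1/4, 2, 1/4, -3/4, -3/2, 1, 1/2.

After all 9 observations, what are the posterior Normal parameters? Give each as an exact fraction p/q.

obs 1: x=5/2 → posterior Normal(225/118, 42/59)
obs 2: x=-9/4 → posterior Normal(117/166, 42/83)
obs 3: x=-1/4 → posterior Normal(105/214, 42/107)
obs 4: x=2 → posterior Normal(201/262, 42/131)
obs 5: x=1/4 → posterior Normal(213/310, 42/155)
obs 6: x=-3/4 → posterior Normal(177/358, 42/179)
obs 7: x=-3/2 → posterior Normal(15/58, 6/29)
obs 8: x=1 → posterior Normal(153/454, 42/227)
obs 9: x=1/2 → posterior Normal(177/502, 42/251)

mu_0=177/502, tau_0^2=42/251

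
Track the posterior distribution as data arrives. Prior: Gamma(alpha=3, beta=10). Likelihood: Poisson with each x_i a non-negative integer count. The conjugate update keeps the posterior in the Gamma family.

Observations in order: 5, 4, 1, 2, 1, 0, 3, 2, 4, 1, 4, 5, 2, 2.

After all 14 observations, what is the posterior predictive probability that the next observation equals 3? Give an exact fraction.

obs 1: x=5 → posterior Gamma(8, 11)
obs 2: x=4 → posterior Gamma(12, 12)
obs 3: x=1 → posterior Gamma(13, 13)
obs 4: x=2 → posterior Gamma(15, 14)
obs 5: x=1 → posterior Gamma(16, 15)
obs 6: x=0 → posterior Gamma(16, 16)
obs 7: x=3 → posterior Gamma(19, 17)
obs 8: x=2 → posterior Gamma(21, 18)
obs 9: x=4 → posterior Gamma(25, 19)
obs 10: x=1 → posterior Gamma(26, 20)
obs 11: x=4 → posterior Gamma(30, 21)
obs 12: x=5 → posterior Gamma(35, 22)
obs 13: x=2 → posterior Gamma(37, 23)
obs 14: x=2 → posterior Gamma(39, 24)

1435574142067423295054961599333368456323107883566726381568/10339757656912845935892608650874535669572651386260986328125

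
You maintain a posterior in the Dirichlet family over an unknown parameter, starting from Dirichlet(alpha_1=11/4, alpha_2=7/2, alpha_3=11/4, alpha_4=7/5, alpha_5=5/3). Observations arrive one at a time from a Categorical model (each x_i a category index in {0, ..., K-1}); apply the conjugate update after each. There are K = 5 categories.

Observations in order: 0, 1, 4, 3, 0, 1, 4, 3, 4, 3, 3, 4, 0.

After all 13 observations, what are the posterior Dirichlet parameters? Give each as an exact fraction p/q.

obs 1: x=0 → posterior Dirichlet(15/4, 7/2, 11/4, 7/5, 5/3)
obs 2: x=1 → posterior Dirichlet(15/4, 9/2, 11/4, 7/5, 5/3)
obs 3: x=4 → posterior Dirichlet(15/4, 9/2, 11/4, 7/5, 8/3)
obs 4: x=3 → posterior Dirichlet(15/4, 9/2, 11/4, 12/5, 8/3)
obs 5: x=0 → posterior Dirichlet(19/4, 9/2, 11/4, 12/5, 8/3)
obs 6: x=1 → posterior Dirichlet(19/4, 11/2, 11/4, 12/5, 8/3)
obs 7: x=4 → posterior Dirichlet(19/4, 11/2, 11/4, 12/5, 11/3)
obs 8: x=3 → posterior Dirichlet(19/4, 11/2, 11/4, 17/5, 11/3)
obs 9: x=4 → posterior Dirichlet(19/4, 11/2, 11/4, 17/5, 14/3)
obs 10: x=3 → posterior Dirichlet(19/4, 11/2, 11/4, 22/5, 14/3)
obs 11: x=3 → posterior Dirichlet(19/4, 11/2, 11/4, 27/5, 14/3)
obs 12: x=4 → posterior Dirichlet(19/4, 11/2, 11/4, 27/5, 17/3)
obs 13: x=0 → posterior Dirichlet(23/4, 11/2, 11/4, 27/5, 17/3)

alpha_1=23/4, alpha_2=11/2, alpha_3=11/4, alpha_4=27/5, alpha_5=17/3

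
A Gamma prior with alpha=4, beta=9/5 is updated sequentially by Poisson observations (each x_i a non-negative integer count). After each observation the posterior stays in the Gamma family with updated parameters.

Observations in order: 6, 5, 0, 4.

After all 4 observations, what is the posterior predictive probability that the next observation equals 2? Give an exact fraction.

obs 1: x=6 → posterior Gamma(10, 14/5)
obs 2: x=5 → posterior Gamma(15, 19/5)
obs 3: x=0 → posterior Gamma(15, 24/5)
obs 4: x=4 → posterior Gamma(19, 29/5)

14495245460651229787749767963875/72448143694767045089246279892992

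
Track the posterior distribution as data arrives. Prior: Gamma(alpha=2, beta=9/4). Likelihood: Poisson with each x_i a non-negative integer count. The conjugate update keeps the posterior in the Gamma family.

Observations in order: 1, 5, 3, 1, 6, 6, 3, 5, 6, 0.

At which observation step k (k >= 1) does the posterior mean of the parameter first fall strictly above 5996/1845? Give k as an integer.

obs 1: x=1 → posterior Gamma(3, 13/4)
obs 2: x=5 → posterior Gamma(8, 17/4)
obs 3: x=3 → posterior Gamma(11, 21/4)
obs 4: x=1 → posterior Gamma(12, 25/4)
obs 5: x=6 → posterior Gamma(18, 29/4)
obs 6: x=6 → posterior Gamma(24, 33/4)
obs 7: x=3 → posterior Gamma(27, 37/4)
obs 8: x=5 → posterior Gamma(32, 41/4)
obs 9: x=6 → posterior Gamma(38, 45/4)
obs 10: x=0 → posterior Gamma(38, 49/4)

k = 9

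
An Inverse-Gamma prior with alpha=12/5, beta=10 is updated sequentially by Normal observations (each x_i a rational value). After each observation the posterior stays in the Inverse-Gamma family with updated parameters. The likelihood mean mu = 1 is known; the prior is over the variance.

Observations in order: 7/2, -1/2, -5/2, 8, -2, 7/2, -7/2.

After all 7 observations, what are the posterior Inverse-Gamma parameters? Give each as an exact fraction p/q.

alpha=59/10, beta=501/8

obs 1: x=7/2 → posterior Inverse-Gamma(29/10, 105/8)
obs 2: x=-1/2 → posterior Inverse-Gamma(17/5, 57/4)
obs 3: x=-5/2 → posterior Inverse-Gamma(39/10, 163/8)
obs 4: x=8 → posterior Inverse-Gamma(22/5, 359/8)
obs 5: x=-2 → posterior Inverse-Gamma(49/10, 395/8)
obs 6: x=7/2 → posterior Inverse-Gamma(27/5, 105/2)
obs 7: x=-7/2 → posterior Inverse-Gamma(59/10, 501/8)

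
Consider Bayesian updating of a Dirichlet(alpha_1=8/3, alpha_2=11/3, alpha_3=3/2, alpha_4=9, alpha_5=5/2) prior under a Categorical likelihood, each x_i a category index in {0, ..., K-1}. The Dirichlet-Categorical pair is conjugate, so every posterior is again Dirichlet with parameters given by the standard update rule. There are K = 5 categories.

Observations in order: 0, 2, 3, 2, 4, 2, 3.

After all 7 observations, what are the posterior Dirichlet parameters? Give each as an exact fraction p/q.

alpha_1=11/3, alpha_2=11/3, alpha_3=9/2, alpha_4=11, alpha_5=7/2

obs 1: x=0 → posterior Dirichlet(11/3, 11/3, 3/2, 9, 5/2)
obs 2: x=2 → posterior Dirichlet(11/3, 11/3, 5/2, 9, 5/2)
obs 3: x=3 → posterior Dirichlet(11/3, 11/3, 5/2, 10, 5/2)
obs 4: x=2 → posterior Dirichlet(11/3, 11/3, 7/2, 10, 5/2)
obs 5: x=4 → posterior Dirichlet(11/3, 11/3, 7/2, 10, 7/2)
obs 6: x=2 → posterior Dirichlet(11/3, 11/3, 9/2, 10, 7/2)
obs 7: x=3 → posterior Dirichlet(11/3, 11/3, 9/2, 11, 7/2)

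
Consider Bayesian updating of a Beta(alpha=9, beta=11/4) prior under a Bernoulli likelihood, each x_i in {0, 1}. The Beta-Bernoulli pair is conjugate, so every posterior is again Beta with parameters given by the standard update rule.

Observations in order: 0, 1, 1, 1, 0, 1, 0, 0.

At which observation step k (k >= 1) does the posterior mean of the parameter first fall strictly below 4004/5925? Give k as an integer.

k = 8

obs 1: x=0 → posterior Beta(9, 15/4)
obs 2: x=1 → posterior Beta(10, 15/4)
obs 3: x=1 → posterior Beta(11, 15/4)
obs 4: x=1 → posterior Beta(12, 15/4)
obs 5: x=0 → posterior Beta(12, 19/4)
obs 6: x=1 → posterior Beta(13, 19/4)
obs 7: x=0 → posterior Beta(13, 23/4)
obs 8: x=0 → posterior Beta(13, 27/4)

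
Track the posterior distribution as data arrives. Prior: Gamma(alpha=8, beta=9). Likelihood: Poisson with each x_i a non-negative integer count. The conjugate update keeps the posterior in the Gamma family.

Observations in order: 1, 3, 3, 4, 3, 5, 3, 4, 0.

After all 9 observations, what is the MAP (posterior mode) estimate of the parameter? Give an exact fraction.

11/6

obs 1: x=1 → posterior Gamma(9, 10)
obs 2: x=3 → posterior Gamma(12, 11)
obs 3: x=3 → posterior Gamma(15, 12)
obs 4: x=4 → posterior Gamma(19, 13)
obs 5: x=3 → posterior Gamma(22, 14)
obs 6: x=5 → posterior Gamma(27, 15)
obs 7: x=3 → posterior Gamma(30, 16)
obs 8: x=4 → posterior Gamma(34, 17)
obs 9: x=0 → posterior Gamma(34, 18)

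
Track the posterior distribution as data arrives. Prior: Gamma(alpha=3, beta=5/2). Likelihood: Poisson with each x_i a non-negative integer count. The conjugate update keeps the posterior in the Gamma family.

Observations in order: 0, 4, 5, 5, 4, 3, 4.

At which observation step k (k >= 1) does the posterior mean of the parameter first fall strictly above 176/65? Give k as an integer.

obs 1: x=0 → posterior Gamma(3, 7/2)
obs 2: x=4 → posterior Gamma(7, 9/2)
obs 3: x=5 → posterior Gamma(12, 11/2)
obs 4: x=5 → posterior Gamma(17, 13/2)
obs 5: x=4 → posterior Gamma(21, 15/2)
obs 6: x=3 → posterior Gamma(24, 17/2)
obs 7: x=4 → posterior Gamma(28, 19/2)

k = 5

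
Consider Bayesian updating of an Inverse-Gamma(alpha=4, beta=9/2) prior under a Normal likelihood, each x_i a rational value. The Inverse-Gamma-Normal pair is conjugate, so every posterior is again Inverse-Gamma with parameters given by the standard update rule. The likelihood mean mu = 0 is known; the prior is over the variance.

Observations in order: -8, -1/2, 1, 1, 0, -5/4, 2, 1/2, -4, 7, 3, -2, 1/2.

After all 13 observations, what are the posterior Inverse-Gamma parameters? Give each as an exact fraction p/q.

obs 1: x=-8 → posterior Inverse-Gamma(9/2, 73/2)
obs 2: x=-1/2 → posterior Inverse-Gamma(5, 293/8)
obs 3: x=1 → posterior Inverse-Gamma(11/2, 297/8)
obs 4: x=1 → posterior Inverse-Gamma(6, 301/8)
obs 5: x=0 → posterior Inverse-Gamma(13/2, 301/8)
obs 6: x=-5/4 → posterior Inverse-Gamma(7, 1229/32)
obs 7: x=2 → posterior Inverse-Gamma(15/2, 1293/32)
obs 8: x=1/2 → posterior Inverse-Gamma(8, 1297/32)
obs 9: x=-4 → posterior Inverse-Gamma(17/2, 1553/32)
obs 10: x=7 → posterior Inverse-Gamma(9, 2337/32)
obs 11: x=3 → posterior Inverse-Gamma(19/2, 2481/32)
obs 12: x=-2 → posterior Inverse-Gamma(10, 2545/32)
obs 13: x=1/2 → posterior Inverse-Gamma(21/2, 2549/32)

alpha=21/2, beta=2549/32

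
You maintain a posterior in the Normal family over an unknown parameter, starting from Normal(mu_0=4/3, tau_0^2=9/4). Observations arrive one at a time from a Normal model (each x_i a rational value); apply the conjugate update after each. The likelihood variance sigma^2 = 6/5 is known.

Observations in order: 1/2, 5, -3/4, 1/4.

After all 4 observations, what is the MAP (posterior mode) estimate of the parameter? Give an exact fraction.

obs 1: x=1/2 → posterior Normal(109/138, 18/23)
obs 2: x=5 → posterior Normal(559/228, 9/19)
obs 3: x=-3/4 → posterior Normal(983/636, 18/53)
obs 4: x=1/4 → posterior Normal(257/204, 9/34)

257/204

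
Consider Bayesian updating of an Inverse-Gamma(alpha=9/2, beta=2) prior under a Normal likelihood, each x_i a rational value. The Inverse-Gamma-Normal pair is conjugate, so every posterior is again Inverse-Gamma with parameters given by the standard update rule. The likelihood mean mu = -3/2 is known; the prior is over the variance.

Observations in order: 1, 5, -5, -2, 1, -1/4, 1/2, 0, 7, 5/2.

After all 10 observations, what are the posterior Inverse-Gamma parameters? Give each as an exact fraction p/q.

obs 1: x=1 → posterior Inverse-Gamma(5, 41/8)
obs 2: x=5 → posterior Inverse-Gamma(11/2, 105/4)
obs 3: x=-5 → posterior Inverse-Gamma(6, 259/8)
obs 4: x=-2 → posterior Inverse-Gamma(13/2, 65/2)
obs 5: x=1 → posterior Inverse-Gamma(7, 285/8)
obs 6: x=-1/4 → posterior Inverse-Gamma(15/2, 1165/32)
obs 7: x=1/2 → posterior Inverse-Gamma(8, 1229/32)
obs 8: x=0 → posterior Inverse-Gamma(17/2, 1265/32)
obs 9: x=7 → posterior Inverse-Gamma(9, 2421/32)
obs 10: x=5/2 → posterior Inverse-Gamma(19/2, 2677/32)

alpha=19/2, beta=2677/32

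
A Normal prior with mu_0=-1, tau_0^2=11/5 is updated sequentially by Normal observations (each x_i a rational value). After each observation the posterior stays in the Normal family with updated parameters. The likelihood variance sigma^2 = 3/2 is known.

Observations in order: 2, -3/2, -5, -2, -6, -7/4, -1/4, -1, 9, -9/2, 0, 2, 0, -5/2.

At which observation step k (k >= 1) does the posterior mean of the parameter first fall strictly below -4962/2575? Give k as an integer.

k = 5

obs 1: x=2 → posterior Normal(29/37, 33/37)
obs 2: x=-3/2 → posterior Normal(-4/59, 33/59)
obs 3: x=-5 → posterior Normal(-38/27, 11/27)
obs 4: x=-2 → posterior Normal(-158/103, 33/103)
obs 5: x=-6 → posterior Normal(-58/25, 33/125)
obs 6: x=-7/4 → posterior Normal(-219/98, 11/49)
obs 7: x=-1/4 → posterior Normal(-334/169, 33/169)
obs 8: x=-1 → posterior Normal(-356/191, 33/191)
obs 9: x=9 → posterior Normal(-158/213, 11/71)
obs 10: x=-9/2 → posterior Normal(-257/235, 33/235)
obs 11: x=0 → posterior Normal(-1, 33/257)
obs 12: x=2 → posterior Normal(-71/93, 11/93)
obs 13: x=0 → posterior Normal(-213/301, 33/301)
obs 14: x=-5/2 → posterior Normal(-268/323, 33/323)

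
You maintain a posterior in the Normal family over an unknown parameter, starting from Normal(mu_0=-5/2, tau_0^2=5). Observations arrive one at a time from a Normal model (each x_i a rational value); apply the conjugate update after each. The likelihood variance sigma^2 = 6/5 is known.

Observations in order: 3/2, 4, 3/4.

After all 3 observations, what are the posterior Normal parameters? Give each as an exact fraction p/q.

mu_0=565/324, tau_0^2=10/27

obs 1: x=3/2 → posterior Normal(45/62, 30/31)
obs 2: x=4 → posterior Normal(35/16, 15/28)
obs 3: x=3/4 → posterior Normal(565/324, 10/27)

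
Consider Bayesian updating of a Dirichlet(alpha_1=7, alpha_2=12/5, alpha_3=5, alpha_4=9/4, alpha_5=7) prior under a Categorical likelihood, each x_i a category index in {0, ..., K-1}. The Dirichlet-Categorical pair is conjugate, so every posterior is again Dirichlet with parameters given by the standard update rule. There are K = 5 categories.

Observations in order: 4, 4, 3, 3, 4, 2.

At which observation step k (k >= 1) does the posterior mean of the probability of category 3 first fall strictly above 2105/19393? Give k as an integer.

k = 3

obs 1: x=4 → posterior Dirichlet(7, 12/5, 5, 9/4, 8)
obs 2: x=4 → posterior Dirichlet(7, 12/5, 5, 9/4, 9)
obs 3: x=3 → posterior Dirichlet(7, 12/5, 5, 13/4, 9)
obs 4: x=3 → posterior Dirichlet(7, 12/5, 5, 17/4, 9)
obs 5: x=4 → posterior Dirichlet(7, 12/5, 5, 17/4, 10)
obs 6: x=2 → posterior Dirichlet(7, 12/5, 6, 17/4, 10)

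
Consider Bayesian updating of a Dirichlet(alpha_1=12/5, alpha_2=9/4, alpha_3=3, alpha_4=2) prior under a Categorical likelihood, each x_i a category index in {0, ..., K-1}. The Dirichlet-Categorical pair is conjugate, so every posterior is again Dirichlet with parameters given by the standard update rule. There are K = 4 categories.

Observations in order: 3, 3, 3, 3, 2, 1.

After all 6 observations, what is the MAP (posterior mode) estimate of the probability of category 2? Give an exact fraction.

60/233

obs 1: x=3 → posterior Dirichlet(12/5, 9/4, 3, 3)
obs 2: x=3 → posterior Dirichlet(12/5, 9/4, 3, 4)
obs 3: x=3 → posterior Dirichlet(12/5, 9/4, 3, 5)
obs 4: x=3 → posterior Dirichlet(12/5, 9/4, 3, 6)
obs 5: x=2 → posterior Dirichlet(12/5, 9/4, 4, 6)
obs 6: x=1 → posterior Dirichlet(12/5, 13/4, 4, 6)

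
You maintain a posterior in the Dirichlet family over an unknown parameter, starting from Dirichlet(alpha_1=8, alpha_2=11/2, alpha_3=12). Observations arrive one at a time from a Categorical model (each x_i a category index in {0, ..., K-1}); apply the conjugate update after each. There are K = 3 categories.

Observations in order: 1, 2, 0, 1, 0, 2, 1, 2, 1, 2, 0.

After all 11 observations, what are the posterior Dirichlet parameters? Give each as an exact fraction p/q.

obs 1: x=1 → posterior Dirichlet(8, 13/2, 12)
obs 2: x=2 → posterior Dirichlet(8, 13/2, 13)
obs 3: x=0 → posterior Dirichlet(9, 13/2, 13)
obs 4: x=1 → posterior Dirichlet(9, 15/2, 13)
obs 5: x=0 → posterior Dirichlet(10, 15/2, 13)
obs 6: x=2 → posterior Dirichlet(10, 15/2, 14)
obs 7: x=1 → posterior Dirichlet(10, 17/2, 14)
obs 8: x=2 → posterior Dirichlet(10, 17/2, 15)
obs 9: x=1 → posterior Dirichlet(10, 19/2, 15)
obs 10: x=2 → posterior Dirichlet(10, 19/2, 16)
obs 11: x=0 → posterior Dirichlet(11, 19/2, 16)

alpha_1=11, alpha_2=19/2, alpha_3=16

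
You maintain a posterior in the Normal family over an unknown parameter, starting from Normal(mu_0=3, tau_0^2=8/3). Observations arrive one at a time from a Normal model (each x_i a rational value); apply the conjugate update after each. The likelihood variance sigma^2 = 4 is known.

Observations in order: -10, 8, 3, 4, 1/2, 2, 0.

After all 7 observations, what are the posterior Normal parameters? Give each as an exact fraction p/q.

obs 1: x=-10 → posterior Normal(-11/5, 8/5)
obs 2: x=8 → posterior Normal(5/7, 8/7)
obs 3: x=3 → posterior Normal(11/9, 8/9)
obs 4: x=4 → posterior Normal(19/11, 8/11)
obs 5: x=1/2 → posterior Normal(20/13, 8/13)
obs 6: x=2 → posterior Normal(8/5, 8/15)
obs 7: x=0 → posterior Normal(24/17, 8/17)

mu_0=24/17, tau_0^2=8/17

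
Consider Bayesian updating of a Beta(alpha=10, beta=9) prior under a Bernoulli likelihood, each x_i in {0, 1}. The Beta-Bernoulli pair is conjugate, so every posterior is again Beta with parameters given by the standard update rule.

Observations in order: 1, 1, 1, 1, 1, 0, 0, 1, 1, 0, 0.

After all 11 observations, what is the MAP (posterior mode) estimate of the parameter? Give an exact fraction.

4/7

obs 1: x=1 → posterior Beta(11, 9)
obs 2: x=1 → posterior Beta(12, 9)
obs 3: x=1 → posterior Beta(13, 9)
obs 4: x=1 → posterior Beta(14, 9)
obs 5: x=1 → posterior Beta(15, 9)
obs 6: x=0 → posterior Beta(15, 10)
obs 7: x=0 → posterior Beta(15, 11)
obs 8: x=1 → posterior Beta(16, 11)
obs 9: x=1 → posterior Beta(17, 11)
obs 10: x=0 → posterior Beta(17, 12)
obs 11: x=0 → posterior Beta(17, 13)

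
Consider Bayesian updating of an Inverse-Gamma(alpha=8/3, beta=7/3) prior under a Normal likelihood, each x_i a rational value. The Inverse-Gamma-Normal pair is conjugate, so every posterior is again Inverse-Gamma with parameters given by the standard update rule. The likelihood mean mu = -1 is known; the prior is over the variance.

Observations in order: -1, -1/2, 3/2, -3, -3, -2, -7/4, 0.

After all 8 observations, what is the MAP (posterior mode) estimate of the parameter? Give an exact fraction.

1043/736

obs 1: x=-1 → posterior Inverse-Gamma(19/6, 7/3)
obs 2: x=-1/2 → posterior Inverse-Gamma(11/3, 59/24)
obs 3: x=3/2 → posterior Inverse-Gamma(25/6, 67/12)
obs 4: x=-3 → posterior Inverse-Gamma(14/3, 91/12)
obs 5: x=-3 → posterior Inverse-Gamma(31/6, 115/12)
obs 6: x=-2 → posterior Inverse-Gamma(17/3, 121/12)
obs 7: x=-7/4 → posterior Inverse-Gamma(37/6, 995/96)
obs 8: x=0 → posterior Inverse-Gamma(20/3, 1043/96)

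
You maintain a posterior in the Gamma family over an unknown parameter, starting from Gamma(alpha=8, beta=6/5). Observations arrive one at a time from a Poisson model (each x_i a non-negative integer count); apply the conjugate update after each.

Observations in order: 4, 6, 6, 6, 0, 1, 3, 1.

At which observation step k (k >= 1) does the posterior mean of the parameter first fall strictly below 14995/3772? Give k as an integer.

obs 1: x=4 → posterior Gamma(12, 11/5)
obs 2: x=6 → posterior Gamma(18, 16/5)
obs 3: x=6 → posterior Gamma(24, 21/5)
obs 4: x=6 → posterior Gamma(30, 26/5)
obs 5: x=0 → posterior Gamma(30, 31/5)
obs 6: x=1 → posterior Gamma(31, 36/5)
obs 7: x=3 → posterior Gamma(34, 41/5)
obs 8: x=1 → posterior Gamma(35, 46/5)

k = 8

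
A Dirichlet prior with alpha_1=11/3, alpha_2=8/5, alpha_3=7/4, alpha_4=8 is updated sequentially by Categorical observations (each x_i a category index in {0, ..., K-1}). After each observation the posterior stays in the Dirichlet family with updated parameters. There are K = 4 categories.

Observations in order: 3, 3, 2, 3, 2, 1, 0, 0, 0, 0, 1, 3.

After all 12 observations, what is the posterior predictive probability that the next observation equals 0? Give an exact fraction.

obs 1: x=3 → posterior Dirichlet(11/3, 8/5, 7/4, 9)
obs 2: x=3 → posterior Dirichlet(11/3, 8/5, 7/4, 10)
obs 3: x=2 → posterior Dirichlet(11/3, 8/5, 11/4, 10)
obs 4: x=3 → posterior Dirichlet(11/3, 8/5, 11/4, 11)
obs 5: x=2 → posterior Dirichlet(11/3, 8/5, 15/4, 11)
obs 6: x=1 → posterior Dirichlet(11/3, 13/5, 15/4, 11)
obs 7: x=0 → posterior Dirichlet(14/3, 13/5, 15/4, 11)
obs 8: x=0 → posterior Dirichlet(17/3, 13/5, 15/4, 11)
obs 9: x=0 → posterior Dirichlet(20/3, 13/5, 15/4, 11)
obs 10: x=0 → posterior Dirichlet(23/3, 13/5, 15/4, 11)
obs 11: x=1 → posterior Dirichlet(23/3, 18/5, 15/4, 11)
obs 12: x=3 → posterior Dirichlet(23/3, 18/5, 15/4, 12)

460/1621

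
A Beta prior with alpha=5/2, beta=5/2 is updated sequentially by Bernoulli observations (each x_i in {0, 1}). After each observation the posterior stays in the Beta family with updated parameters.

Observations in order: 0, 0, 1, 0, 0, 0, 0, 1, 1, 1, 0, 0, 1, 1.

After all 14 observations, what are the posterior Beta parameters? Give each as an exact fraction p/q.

alpha=17/2, beta=21/2

obs 1: x=0 → posterior Beta(5/2, 7/2)
obs 2: x=0 → posterior Beta(5/2, 9/2)
obs 3: x=1 → posterior Beta(7/2, 9/2)
obs 4: x=0 → posterior Beta(7/2, 11/2)
obs 5: x=0 → posterior Beta(7/2, 13/2)
obs 6: x=0 → posterior Beta(7/2, 15/2)
obs 7: x=0 → posterior Beta(7/2, 17/2)
obs 8: x=1 → posterior Beta(9/2, 17/2)
obs 9: x=1 → posterior Beta(11/2, 17/2)
obs 10: x=1 → posterior Beta(13/2, 17/2)
obs 11: x=0 → posterior Beta(13/2, 19/2)
obs 12: x=0 → posterior Beta(13/2, 21/2)
obs 13: x=1 → posterior Beta(15/2, 21/2)
obs 14: x=1 → posterior Beta(17/2, 21/2)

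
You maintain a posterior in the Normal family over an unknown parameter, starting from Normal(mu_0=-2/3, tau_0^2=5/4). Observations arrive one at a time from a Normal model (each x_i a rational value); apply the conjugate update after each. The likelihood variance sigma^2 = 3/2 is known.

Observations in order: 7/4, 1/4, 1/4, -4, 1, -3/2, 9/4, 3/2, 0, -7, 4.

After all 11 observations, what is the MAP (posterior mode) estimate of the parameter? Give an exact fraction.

-23/122

obs 1: x=7/4 → posterior Normal(19/44, 15/22)
obs 2: x=1/4 → posterior Normal(3/8, 15/32)
obs 3: x=1/4 → posterior Normal(29/84, 5/14)
obs 4: x=-4 → posterior Normal(-51/104, 15/52)
obs 5: x=1 → posterior Normal(-1/4, 15/62)
obs 6: x=-3/2 → posterior Normal(-61/144, 5/24)
obs 7: x=9/4 → posterior Normal(-4/41, 15/82)
obs 8: x=3/2 → posterior Normal(7/92, 15/92)
obs 9: x=0 → posterior Normal(7/102, 5/34)
obs 10: x=-7 → posterior Normal(-9/16, 15/112)
obs 11: x=4 → posterior Normal(-23/122, 15/122)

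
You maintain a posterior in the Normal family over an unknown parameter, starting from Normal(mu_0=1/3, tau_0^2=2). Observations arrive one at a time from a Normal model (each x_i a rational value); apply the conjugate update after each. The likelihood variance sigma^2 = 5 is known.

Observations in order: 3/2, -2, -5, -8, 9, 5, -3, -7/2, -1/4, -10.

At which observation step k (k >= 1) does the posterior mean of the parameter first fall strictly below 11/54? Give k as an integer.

obs 1: x=3/2 → posterior Normal(2/3, 10/7)
obs 2: x=-2 → posterior Normal(2/27, 10/9)
obs 3: x=-5 → posterior Normal(-28/33, 10/11)
obs 4: x=-8 → posterior Normal(-76/39, 10/13)
obs 5: x=9 → posterior Normal(-22/45, 2/3)
obs 6: x=5 → posterior Normal(8/51, 10/17)
obs 7: x=-3 → posterior Normal(-10/57, 10/19)
obs 8: x=-7/2 → posterior Normal(-31/63, 10/21)
obs 9: x=-1/4 → posterior Normal(-65/138, 10/23)
obs 10: x=-10 → posterior Normal(-37/30, 2/5)

k = 2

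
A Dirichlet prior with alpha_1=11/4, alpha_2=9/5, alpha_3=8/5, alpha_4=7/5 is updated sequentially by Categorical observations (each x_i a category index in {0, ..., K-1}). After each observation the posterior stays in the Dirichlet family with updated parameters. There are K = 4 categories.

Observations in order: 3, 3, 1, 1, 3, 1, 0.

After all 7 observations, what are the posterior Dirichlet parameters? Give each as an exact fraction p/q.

obs 1: x=3 → posterior Dirichlet(11/4, 9/5, 8/5, 12/5)
obs 2: x=3 → posterior Dirichlet(11/4, 9/5, 8/5, 17/5)
obs 3: x=1 → posterior Dirichlet(11/4, 14/5, 8/5, 17/5)
obs 4: x=1 → posterior Dirichlet(11/4, 19/5, 8/5, 17/5)
obs 5: x=3 → posterior Dirichlet(11/4, 19/5, 8/5, 22/5)
obs 6: x=1 → posterior Dirichlet(11/4, 24/5, 8/5, 22/5)
obs 7: x=0 → posterior Dirichlet(15/4, 24/5, 8/5, 22/5)

alpha_1=15/4, alpha_2=24/5, alpha_3=8/5, alpha_4=22/5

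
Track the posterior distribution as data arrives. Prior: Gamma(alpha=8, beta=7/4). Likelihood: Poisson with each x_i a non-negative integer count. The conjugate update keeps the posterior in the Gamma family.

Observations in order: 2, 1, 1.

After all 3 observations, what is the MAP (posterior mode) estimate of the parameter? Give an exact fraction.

obs 1: x=2 → posterior Gamma(10, 11/4)
obs 2: x=1 → posterior Gamma(11, 15/4)
obs 3: x=1 → posterior Gamma(12, 19/4)

44/19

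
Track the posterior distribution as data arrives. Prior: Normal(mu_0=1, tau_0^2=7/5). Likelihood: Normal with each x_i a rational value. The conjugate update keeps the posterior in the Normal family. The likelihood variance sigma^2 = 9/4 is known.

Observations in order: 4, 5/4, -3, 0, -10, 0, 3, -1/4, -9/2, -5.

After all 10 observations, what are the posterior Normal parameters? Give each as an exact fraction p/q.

obs 1: x=4 → posterior Normal(157/73, 63/73)
obs 2: x=5/4 → posterior Normal(192/101, 63/101)
obs 3: x=-3 → posterior Normal(36/43, 21/43)
obs 4: x=0 → posterior Normal(108/157, 63/157)
obs 5: x=-10 → posterior Normal(-172/185, 63/185)
obs 6: x=0 → posterior Normal(-172/213, 21/71)
obs 7: x=3 → posterior Normal(-88/241, 63/241)
obs 8: x=-1/4 → posterior Normal(-95/269, 63/269)
obs 9: x=-9/2 → posterior Normal(-221/297, 7/33)
obs 10: x=-5 → posterior Normal(-361/325, 63/325)

mu_0=-361/325, tau_0^2=63/325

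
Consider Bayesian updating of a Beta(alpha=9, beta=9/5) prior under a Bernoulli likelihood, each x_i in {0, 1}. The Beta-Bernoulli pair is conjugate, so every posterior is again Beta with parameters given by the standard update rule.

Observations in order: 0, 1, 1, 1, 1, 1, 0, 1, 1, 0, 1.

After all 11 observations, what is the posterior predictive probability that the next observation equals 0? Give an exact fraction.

24/109

obs 1: x=0 → posterior Beta(9, 14/5)
obs 2: x=1 → posterior Beta(10, 14/5)
obs 3: x=1 → posterior Beta(11, 14/5)
obs 4: x=1 → posterior Beta(12, 14/5)
obs 5: x=1 → posterior Beta(13, 14/5)
obs 6: x=1 → posterior Beta(14, 14/5)
obs 7: x=0 → posterior Beta(14, 19/5)
obs 8: x=1 → posterior Beta(15, 19/5)
obs 9: x=1 → posterior Beta(16, 19/5)
obs 10: x=0 → posterior Beta(16, 24/5)
obs 11: x=1 → posterior Beta(17, 24/5)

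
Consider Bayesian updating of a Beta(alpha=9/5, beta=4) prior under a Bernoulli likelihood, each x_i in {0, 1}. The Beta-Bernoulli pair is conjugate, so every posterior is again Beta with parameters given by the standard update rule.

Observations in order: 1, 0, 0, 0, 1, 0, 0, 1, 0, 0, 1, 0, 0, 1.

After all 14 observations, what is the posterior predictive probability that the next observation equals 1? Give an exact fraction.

obs 1: x=1 → posterior Beta(14/5, 4)
obs 2: x=0 → posterior Beta(14/5, 5)
obs 3: x=0 → posterior Beta(14/5, 6)
obs 4: x=0 → posterior Beta(14/5, 7)
obs 5: x=1 → posterior Beta(19/5, 7)
obs 6: x=0 → posterior Beta(19/5, 8)
obs 7: x=0 → posterior Beta(19/5, 9)
obs 8: x=1 → posterior Beta(24/5, 9)
obs 9: x=0 → posterior Beta(24/5, 10)
obs 10: x=0 → posterior Beta(24/5, 11)
obs 11: x=1 → posterior Beta(29/5, 11)
obs 12: x=0 → posterior Beta(29/5, 12)
obs 13: x=0 → posterior Beta(29/5, 13)
obs 14: x=1 → posterior Beta(34/5, 13)

34/99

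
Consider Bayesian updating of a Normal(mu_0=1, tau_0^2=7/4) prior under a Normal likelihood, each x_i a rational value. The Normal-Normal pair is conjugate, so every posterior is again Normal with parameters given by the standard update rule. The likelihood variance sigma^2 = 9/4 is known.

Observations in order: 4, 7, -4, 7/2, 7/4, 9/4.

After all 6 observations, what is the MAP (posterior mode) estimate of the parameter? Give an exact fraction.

13/6

obs 1: x=4 → posterior Normal(37/16, 63/64)
obs 2: x=7 → posterior Normal(86/23, 63/92)
obs 3: x=-4 → posterior Normal(29/15, 21/40)
obs 4: x=7/2 → posterior Normal(165/74, 63/148)
obs 5: x=7/4 → posterior Normal(379/176, 63/176)
obs 6: x=9/4 → posterior Normal(13/6, 21/68)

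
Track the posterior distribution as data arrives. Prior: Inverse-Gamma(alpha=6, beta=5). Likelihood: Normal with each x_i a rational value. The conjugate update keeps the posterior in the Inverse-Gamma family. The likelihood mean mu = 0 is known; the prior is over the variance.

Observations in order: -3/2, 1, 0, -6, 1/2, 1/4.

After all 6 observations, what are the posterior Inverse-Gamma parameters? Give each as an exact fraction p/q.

obs 1: x=-3/2 → posterior Inverse-Gamma(13/2, 49/8)
obs 2: x=1 → posterior Inverse-Gamma(7, 53/8)
obs 3: x=0 → posterior Inverse-Gamma(15/2, 53/8)
obs 4: x=-6 → posterior Inverse-Gamma(8, 197/8)
obs 5: x=1/2 → posterior Inverse-Gamma(17/2, 99/4)
obs 6: x=1/4 → posterior Inverse-Gamma(9, 793/32)

alpha=9, beta=793/32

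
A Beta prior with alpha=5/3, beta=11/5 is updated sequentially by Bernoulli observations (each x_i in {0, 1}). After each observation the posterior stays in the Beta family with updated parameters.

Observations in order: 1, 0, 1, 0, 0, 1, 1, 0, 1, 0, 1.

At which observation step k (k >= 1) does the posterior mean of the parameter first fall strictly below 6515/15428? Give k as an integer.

obs 1: x=1 → posterior Beta(8/3, 11/5)
obs 2: x=0 → posterior Beta(8/3, 16/5)
obs 3: x=1 → posterior Beta(11/3, 16/5)
obs 4: x=0 → posterior Beta(11/3, 21/5)
obs 5: x=0 → posterior Beta(11/3, 26/5)
obs 6: x=1 → posterior Beta(14/3, 26/5)
obs 7: x=1 → posterior Beta(17/3, 26/5)
obs 8: x=0 → posterior Beta(17/3, 31/5)
obs 9: x=1 → posterior Beta(20/3, 31/5)
obs 10: x=0 → posterior Beta(20/3, 36/5)
obs 11: x=1 → posterior Beta(23/3, 36/5)

k = 5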